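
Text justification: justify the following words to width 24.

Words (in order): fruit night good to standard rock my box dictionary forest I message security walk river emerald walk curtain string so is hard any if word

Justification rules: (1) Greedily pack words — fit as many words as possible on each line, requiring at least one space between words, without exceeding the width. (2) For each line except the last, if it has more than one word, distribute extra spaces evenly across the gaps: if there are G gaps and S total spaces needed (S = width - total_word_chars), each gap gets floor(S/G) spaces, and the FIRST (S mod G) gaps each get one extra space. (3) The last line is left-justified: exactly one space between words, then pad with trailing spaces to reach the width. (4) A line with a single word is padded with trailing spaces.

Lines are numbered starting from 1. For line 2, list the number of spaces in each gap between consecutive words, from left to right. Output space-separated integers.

Line 1: ['fruit', 'night', 'good', 'to'] (min_width=19, slack=5)
Line 2: ['standard', 'rock', 'my', 'box'] (min_width=20, slack=4)
Line 3: ['dictionary', 'forest', 'I'] (min_width=19, slack=5)
Line 4: ['message', 'security', 'walk'] (min_width=21, slack=3)
Line 5: ['river', 'emerald', 'walk'] (min_width=18, slack=6)
Line 6: ['curtain', 'string', 'so', 'is'] (min_width=20, slack=4)
Line 7: ['hard', 'any', 'if', 'word'] (min_width=16, slack=8)

Answer: 3 2 2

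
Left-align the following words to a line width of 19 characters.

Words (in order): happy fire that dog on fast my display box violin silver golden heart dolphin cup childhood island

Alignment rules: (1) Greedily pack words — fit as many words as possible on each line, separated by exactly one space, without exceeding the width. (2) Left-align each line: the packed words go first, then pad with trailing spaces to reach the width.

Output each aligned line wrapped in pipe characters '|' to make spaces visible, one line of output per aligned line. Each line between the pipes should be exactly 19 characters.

Line 1: ['happy', 'fire', 'that', 'dog'] (min_width=19, slack=0)
Line 2: ['on', 'fast', 'my', 'display'] (min_width=18, slack=1)
Line 3: ['box', 'violin', 'silver'] (min_width=17, slack=2)
Line 4: ['golden', 'heart'] (min_width=12, slack=7)
Line 5: ['dolphin', 'cup'] (min_width=11, slack=8)
Line 6: ['childhood', 'island'] (min_width=16, slack=3)

Answer: |happy fire that dog|
|on fast my display |
|box violin silver  |
|golden heart       |
|dolphin cup        |
|childhood island   |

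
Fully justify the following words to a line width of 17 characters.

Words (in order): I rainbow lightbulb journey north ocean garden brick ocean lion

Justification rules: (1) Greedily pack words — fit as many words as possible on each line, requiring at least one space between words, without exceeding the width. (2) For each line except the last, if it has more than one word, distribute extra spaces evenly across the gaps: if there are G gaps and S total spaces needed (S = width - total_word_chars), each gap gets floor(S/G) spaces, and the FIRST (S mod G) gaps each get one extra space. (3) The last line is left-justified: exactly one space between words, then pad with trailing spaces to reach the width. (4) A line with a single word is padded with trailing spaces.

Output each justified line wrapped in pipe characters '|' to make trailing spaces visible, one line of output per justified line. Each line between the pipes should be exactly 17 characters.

Answer: |I         rainbow|
|lightbulb journey|
|north       ocean|
|garden      brick|
|ocean lion       |

Derivation:
Line 1: ['I', 'rainbow'] (min_width=9, slack=8)
Line 2: ['lightbulb', 'journey'] (min_width=17, slack=0)
Line 3: ['north', 'ocean'] (min_width=11, slack=6)
Line 4: ['garden', 'brick'] (min_width=12, slack=5)
Line 5: ['ocean', 'lion'] (min_width=10, slack=7)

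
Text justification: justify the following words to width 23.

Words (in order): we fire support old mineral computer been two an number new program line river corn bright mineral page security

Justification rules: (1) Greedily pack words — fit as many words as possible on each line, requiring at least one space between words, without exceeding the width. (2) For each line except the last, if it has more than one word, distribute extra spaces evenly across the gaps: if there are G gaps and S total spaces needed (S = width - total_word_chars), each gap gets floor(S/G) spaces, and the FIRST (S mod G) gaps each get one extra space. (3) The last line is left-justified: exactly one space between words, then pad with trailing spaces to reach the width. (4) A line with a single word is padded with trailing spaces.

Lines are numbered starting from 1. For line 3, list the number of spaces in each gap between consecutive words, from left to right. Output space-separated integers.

Line 1: ['we', 'fire', 'support', 'old'] (min_width=19, slack=4)
Line 2: ['mineral', 'computer', 'been'] (min_width=21, slack=2)
Line 3: ['two', 'an', 'number', 'new'] (min_width=17, slack=6)
Line 4: ['program', 'line', 'river', 'corn'] (min_width=23, slack=0)
Line 5: ['bright', 'mineral', 'page'] (min_width=19, slack=4)
Line 6: ['security'] (min_width=8, slack=15)

Answer: 3 3 3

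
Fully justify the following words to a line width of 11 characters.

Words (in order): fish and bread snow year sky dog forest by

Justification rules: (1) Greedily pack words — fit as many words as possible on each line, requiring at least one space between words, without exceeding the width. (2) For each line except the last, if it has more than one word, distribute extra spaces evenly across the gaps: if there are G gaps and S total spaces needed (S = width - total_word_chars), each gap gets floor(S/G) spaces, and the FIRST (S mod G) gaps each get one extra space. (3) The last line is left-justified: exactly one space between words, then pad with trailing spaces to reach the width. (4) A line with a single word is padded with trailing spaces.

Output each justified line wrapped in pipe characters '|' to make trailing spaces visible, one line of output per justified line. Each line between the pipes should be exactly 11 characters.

Answer: |fish    and|
|bread  snow|
|year    sky|
|dog  forest|
|by         |

Derivation:
Line 1: ['fish', 'and'] (min_width=8, slack=3)
Line 2: ['bread', 'snow'] (min_width=10, slack=1)
Line 3: ['year', 'sky'] (min_width=8, slack=3)
Line 4: ['dog', 'forest'] (min_width=10, slack=1)
Line 5: ['by'] (min_width=2, slack=9)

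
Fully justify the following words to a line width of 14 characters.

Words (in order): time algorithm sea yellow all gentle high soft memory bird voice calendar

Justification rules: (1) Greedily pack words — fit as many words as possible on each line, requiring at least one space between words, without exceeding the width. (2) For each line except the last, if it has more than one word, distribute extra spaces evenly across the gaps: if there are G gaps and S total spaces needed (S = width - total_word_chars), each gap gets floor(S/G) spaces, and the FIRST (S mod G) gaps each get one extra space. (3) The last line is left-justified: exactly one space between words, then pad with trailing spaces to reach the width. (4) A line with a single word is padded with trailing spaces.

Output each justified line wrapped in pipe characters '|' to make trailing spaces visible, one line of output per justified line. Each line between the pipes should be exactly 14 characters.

Line 1: ['time', 'algorithm'] (min_width=14, slack=0)
Line 2: ['sea', 'yellow', 'all'] (min_width=14, slack=0)
Line 3: ['gentle', 'high'] (min_width=11, slack=3)
Line 4: ['soft', 'memory'] (min_width=11, slack=3)
Line 5: ['bird', 'voice'] (min_width=10, slack=4)
Line 6: ['calendar'] (min_width=8, slack=6)

Answer: |time algorithm|
|sea yellow all|
|gentle    high|
|soft    memory|
|bird     voice|
|calendar      |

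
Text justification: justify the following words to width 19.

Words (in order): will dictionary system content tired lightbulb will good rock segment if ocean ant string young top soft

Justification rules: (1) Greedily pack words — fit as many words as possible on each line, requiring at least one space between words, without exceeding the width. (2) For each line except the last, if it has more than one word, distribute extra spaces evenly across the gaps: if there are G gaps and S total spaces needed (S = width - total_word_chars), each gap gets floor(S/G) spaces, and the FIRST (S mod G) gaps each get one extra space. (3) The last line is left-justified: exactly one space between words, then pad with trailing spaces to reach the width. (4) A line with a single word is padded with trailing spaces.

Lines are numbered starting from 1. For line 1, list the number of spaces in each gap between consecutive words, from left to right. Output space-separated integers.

Line 1: ['will', 'dictionary'] (min_width=15, slack=4)
Line 2: ['system', 'content'] (min_width=14, slack=5)
Line 3: ['tired', 'lightbulb'] (min_width=15, slack=4)
Line 4: ['will', 'good', 'rock'] (min_width=14, slack=5)
Line 5: ['segment', 'if', 'ocean'] (min_width=16, slack=3)
Line 6: ['ant', 'string', 'young'] (min_width=16, slack=3)
Line 7: ['top', 'soft'] (min_width=8, slack=11)

Answer: 5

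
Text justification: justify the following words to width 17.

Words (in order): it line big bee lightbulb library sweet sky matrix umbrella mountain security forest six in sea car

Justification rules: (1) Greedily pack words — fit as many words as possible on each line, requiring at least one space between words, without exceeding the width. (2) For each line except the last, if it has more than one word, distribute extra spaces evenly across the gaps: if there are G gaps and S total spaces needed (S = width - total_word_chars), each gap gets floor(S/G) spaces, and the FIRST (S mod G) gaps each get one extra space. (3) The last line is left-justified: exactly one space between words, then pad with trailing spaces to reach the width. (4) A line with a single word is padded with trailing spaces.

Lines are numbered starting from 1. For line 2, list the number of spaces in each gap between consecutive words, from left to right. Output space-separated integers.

Answer: 1

Derivation:
Line 1: ['it', 'line', 'big', 'bee'] (min_width=15, slack=2)
Line 2: ['lightbulb', 'library'] (min_width=17, slack=0)
Line 3: ['sweet', 'sky', 'matrix'] (min_width=16, slack=1)
Line 4: ['umbrella', 'mountain'] (min_width=17, slack=0)
Line 5: ['security', 'forest'] (min_width=15, slack=2)
Line 6: ['six', 'in', 'sea', 'car'] (min_width=14, slack=3)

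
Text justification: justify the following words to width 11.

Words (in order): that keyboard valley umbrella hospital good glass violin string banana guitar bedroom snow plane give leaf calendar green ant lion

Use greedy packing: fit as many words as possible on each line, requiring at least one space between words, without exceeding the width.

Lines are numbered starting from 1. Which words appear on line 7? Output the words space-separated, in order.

Line 1: ['that'] (min_width=4, slack=7)
Line 2: ['keyboard'] (min_width=8, slack=3)
Line 3: ['valley'] (min_width=6, slack=5)
Line 4: ['umbrella'] (min_width=8, slack=3)
Line 5: ['hospital'] (min_width=8, slack=3)
Line 6: ['good', 'glass'] (min_width=10, slack=1)
Line 7: ['violin'] (min_width=6, slack=5)
Line 8: ['string'] (min_width=6, slack=5)
Line 9: ['banana'] (min_width=6, slack=5)
Line 10: ['guitar'] (min_width=6, slack=5)
Line 11: ['bedroom'] (min_width=7, slack=4)
Line 12: ['snow', 'plane'] (min_width=10, slack=1)
Line 13: ['give', 'leaf'] (min_width=9, slack=2)
Line 14: ['calendar'] (min_width=8, slack=3)
Line 15: ['green', 'ant'] (min_width=9, slack=2)
Line 16: ['lion'] (min_width=4, slack=7)

Answer: violin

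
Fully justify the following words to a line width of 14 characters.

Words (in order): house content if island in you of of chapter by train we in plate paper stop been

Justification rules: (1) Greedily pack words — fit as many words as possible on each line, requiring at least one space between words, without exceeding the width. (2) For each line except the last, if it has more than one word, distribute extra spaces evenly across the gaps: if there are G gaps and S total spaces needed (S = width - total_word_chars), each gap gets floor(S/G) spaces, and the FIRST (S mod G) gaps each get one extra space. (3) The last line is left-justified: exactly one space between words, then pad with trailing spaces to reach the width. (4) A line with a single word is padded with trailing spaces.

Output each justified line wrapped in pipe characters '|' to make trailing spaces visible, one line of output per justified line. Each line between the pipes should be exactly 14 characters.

Answer: |house  content|
|if  island  in|
|you    of   of|
|chapter     by|
|train   we  in|
|plate    paper|
|stop been     |

Derivation:
Line 1: ['house', 'content'] (min_width=13, slack=1)
Line 2: ['if', 'island', 'in'] (min_width=12, slack=2)
Line 3: ['you', 'of', 'of'] (min_width=9, slack=5)
Line 4: ['chapter', 'by'] (min_width=10, slack=4)
Line 5: ['train', 'we', 'in'] (min_width=11, slack=3)
Line 6: ['plate', 'paper'] (min_width=11, slack=3)
Line 7: ['stop', 'been'] (min_width=9, slack=5)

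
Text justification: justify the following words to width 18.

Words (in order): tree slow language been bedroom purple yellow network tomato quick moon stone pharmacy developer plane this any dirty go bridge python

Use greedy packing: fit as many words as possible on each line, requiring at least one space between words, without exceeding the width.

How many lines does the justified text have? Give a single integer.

Line 1: ['tree', 'slow', 'language'] (min_width=18, slack=0)
Line 2: ['been', 'bedroom'] (min_width=12, slack=6)
Line 3: ['purple', 'yellow'] (min_width=13, slack=5)
Line 4: ['network', 'tomato'] (min_width=14, slack=4)
Line 5: ['quick', 'moon', 'stone'] (min_width=16, slack=2)
Line 6: ['pharmacy', 'developer'] (min_width=18, slack=0)
Line 7: ['plane', 'this', 'any'] (min_width=14, slack=4)
Line 8: ['dirty', 'go', 'bridge'] (min_width=15, slack=3)
Line 9: ['python'] (min_width=6, slack=12)
Total lines: 9

Answer: 9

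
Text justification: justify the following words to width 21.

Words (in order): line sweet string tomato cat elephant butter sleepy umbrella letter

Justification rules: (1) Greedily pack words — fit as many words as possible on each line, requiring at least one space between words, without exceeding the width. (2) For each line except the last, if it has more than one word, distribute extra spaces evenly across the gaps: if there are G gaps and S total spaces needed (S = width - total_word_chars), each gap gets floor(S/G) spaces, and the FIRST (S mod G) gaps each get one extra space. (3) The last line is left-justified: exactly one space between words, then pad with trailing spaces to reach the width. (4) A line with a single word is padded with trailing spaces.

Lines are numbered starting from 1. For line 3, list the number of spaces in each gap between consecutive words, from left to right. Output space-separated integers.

Line 1: ['line', 'sweet', 'string'] (min_width=17, slack=4)
Line 2: ['tomato', 'cat', 'elephant'] (min_width=19, slack=2)
Line 3: ['butter', 'sleepy'] (min_width=13, slack=8)
Line 4: ['umbrella', 'letter'] (min_width=15, slack=6)

Answer: 9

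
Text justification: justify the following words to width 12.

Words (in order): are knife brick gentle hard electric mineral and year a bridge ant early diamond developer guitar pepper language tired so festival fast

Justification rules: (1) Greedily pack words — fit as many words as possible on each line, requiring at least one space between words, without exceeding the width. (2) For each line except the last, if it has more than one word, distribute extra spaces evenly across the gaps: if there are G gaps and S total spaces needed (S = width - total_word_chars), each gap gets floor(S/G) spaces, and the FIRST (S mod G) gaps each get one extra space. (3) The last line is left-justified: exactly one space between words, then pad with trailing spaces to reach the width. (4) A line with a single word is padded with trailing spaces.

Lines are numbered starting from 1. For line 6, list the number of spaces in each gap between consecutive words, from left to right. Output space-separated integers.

Line 1: ['are', 'knife'] (min_width=9, slack=3)
Line 2: ['brick', 'gentle'] (min_width=12, slack=0)
Line 3: ['hard'] (min_width=4, slack=8)
Line 4: ['electric'] (min_width=8, slack=4)
Line 5: ['mineral', 'and'] (min_width=11, slack=1)
Line 6: ['year', 'a'] (min_width=6, slack=6)
Line 7: ['bridge', 'ant'] (min_width=10, slack=2)
Line 8: ['early'] (min_width=5, slack=7)
Line 9: ['diamond'] (min_width=7, slack=5)
Line 10: ['developer'] (min_width=9, slack=3)
Line 11: ['guitar'] (min_width=6, slack=6)
Line 12: ['pepper'] (min_width=6, slack=6)
Line 13: ['language'] (min_width=8, slack=4)
Line 14: ['tired', 'so'] (min_width=8, slack=4)
Line 15: ['festival'] (min_width=8, slack=4)
Line 16: ['fast'] (min_width=4, slack=8)

Answer: 7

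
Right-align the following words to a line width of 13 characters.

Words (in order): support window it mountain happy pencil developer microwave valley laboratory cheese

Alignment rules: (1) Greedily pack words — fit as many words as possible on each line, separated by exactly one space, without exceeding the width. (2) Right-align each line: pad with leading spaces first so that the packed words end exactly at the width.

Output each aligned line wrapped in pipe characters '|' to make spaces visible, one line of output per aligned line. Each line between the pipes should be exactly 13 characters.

Line 1: ['support'] (min_width=7, slack=6)
Line 2: ['window', 'it'] (min_width=9, slack=4)
Line 3: ['mountain'] (min_width=8, slack=5)
Line 4: ['happy', 'pencil'] (min_width=12, slack=1)
Line 5: ['developer'] (min_width=9, slack=4)
Line 6: ['microwave'] (min_width=9, slack=4)
Line 7: ['valley'] (min_width=6, slack=7)
Line 8: ['laboratory'] (min_width=10, slack=3)
Line 9: ['cheese'] (min_width=6, slack=7)

Answer: |      support|
|    window it|
|     mountain|
| happy pencil|
|    developer|
|    microwave|
|       valley|
|   laboratory|
|       cheese|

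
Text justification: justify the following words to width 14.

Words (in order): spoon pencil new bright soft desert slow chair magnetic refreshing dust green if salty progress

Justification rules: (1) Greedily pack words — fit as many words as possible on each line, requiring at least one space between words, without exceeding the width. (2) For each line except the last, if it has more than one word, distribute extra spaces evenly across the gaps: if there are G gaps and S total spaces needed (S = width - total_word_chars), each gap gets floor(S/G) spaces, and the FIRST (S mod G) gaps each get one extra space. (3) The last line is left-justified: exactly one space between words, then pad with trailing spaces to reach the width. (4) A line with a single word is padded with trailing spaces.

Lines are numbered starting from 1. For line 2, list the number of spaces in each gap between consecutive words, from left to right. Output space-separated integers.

Answer: 5

Derivation:
Line 1: ['spoon', 'pencil'] (min_width=12, slack=2)
Line 2: ['new', 'bright'] (min_width=10, slack=4)
Line 3: ['soft', 'desert'] (min_width=11, slack=3)
Line 4: ['slow', 'chair'] (min_width=10, slack=4)
Line 5: ['magnetic'] (min_width=8, slack=6)
Line 6: ['refreshing'] (min_width=10, slack=4)
Line 7: ['dust', 'green', 'if'] (min_width=13, slack=1)
Line 8: ['salty', 'progress'] (min_width=14, slack=0)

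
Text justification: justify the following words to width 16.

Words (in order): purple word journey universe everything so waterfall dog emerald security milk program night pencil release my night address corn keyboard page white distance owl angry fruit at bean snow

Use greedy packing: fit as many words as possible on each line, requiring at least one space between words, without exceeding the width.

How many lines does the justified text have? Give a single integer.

Line 1: ['purple', 'word'] (min_width=11, slack=5)
Line 2: ['journey', 'universe'] (min_width=16, slack=0)
Line 3: ['everything', 'so'] (min_width=13, slack=3)
Line 4: ['waterfall', 'dog'] (min_width=13, slack=3)
Line 5: ['emerald', 'security'] (min_width=16, slack=0)
Line 6: ['milk', 'program'] (min_width=12, slack=4)
Line 7: ['night', 'pencil'] (min_width=12, slack=4)
Line 8: ['release', 'my', 'night'] (min_width=16, slack=0)
Line 9: ['address', 'corn'] (min_width=12, slack=4)
Line 10: ['keyboard', 'page'] (min_width=13, slack=3)
Line 11: ['white', 'distance'] (min_width=14, slack=2)
Line 12: ['owl', 'angry', 'fruit'] (min_width=15, slack=1)
Line 13: ['at', 'bean', 'snow'] (min_width=12, slack=4)
Total lines: 13

Answer: 13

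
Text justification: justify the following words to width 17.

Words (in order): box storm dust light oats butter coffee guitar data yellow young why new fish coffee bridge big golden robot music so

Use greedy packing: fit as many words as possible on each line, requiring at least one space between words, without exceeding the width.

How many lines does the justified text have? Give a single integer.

Line 1: ['box', 'storm', 'dust'] (min_width=14, slack=3)
Line 2: ['light', 'oats', 'butter'] (min_width=17, slack=0)
Line 3: ['coffee', 'guitar'] (min_width=13, slack=4)
Line 4: ['data', 'yellow', 'young'] (min_width=17, slack=0)
Line 5: ['why', 'new', 'fish'] (min_width=12, slack=5)
Line 6: ['coffee', 'bridge', 'big'] (min_width=17, slack=0)
Line 7: ['golden', 'robot'] (min_width=12, slack=5)
Line 8: ['music', 'so'] (min_width=8, slack=9)
Total lines: 8

Answer: 8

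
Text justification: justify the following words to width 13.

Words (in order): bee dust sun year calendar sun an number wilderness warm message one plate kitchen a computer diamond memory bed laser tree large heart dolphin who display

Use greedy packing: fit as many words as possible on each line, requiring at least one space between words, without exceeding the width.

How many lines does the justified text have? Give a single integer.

Answer: 14

Derivation:
Line 1: ['bee', 'dust', 'sun'] (min_width=12, slack=1)
Line 2: ['year', 'calendar'] (min_width=13, slack=0)
Line 3: ['sun', 'an', 'number'] (min_width=13, slack=0)
Line 4: ['wilderness'] (min_width=10, slack=3)
Line 5: ['warm', 'message'] (min_width=12, slack=1)
Line 6: ['one', 'plate'] (min_width=9, slack=4)
Line 7: ['kitchen', 'a'] (min_width=9, slack=4)
Line 8: ['computer'] (min_width=8, slack=5)
Line 9: ['diamond'] (min_width=7, slack=6)
Line 10: ['memory', 'bed'] (min_width=10, slack=3)
Line 11: ['laser', 'tree'] (min_width=10, slack=3)
Line 12: ['large', 'heart'] (min_width=11, slack=2)
Line 13: ['dolphin', 'who'] (min_width=11, slack=2)
Line 14: ['display'] (min_width=7, slack=6)
Total lines: 14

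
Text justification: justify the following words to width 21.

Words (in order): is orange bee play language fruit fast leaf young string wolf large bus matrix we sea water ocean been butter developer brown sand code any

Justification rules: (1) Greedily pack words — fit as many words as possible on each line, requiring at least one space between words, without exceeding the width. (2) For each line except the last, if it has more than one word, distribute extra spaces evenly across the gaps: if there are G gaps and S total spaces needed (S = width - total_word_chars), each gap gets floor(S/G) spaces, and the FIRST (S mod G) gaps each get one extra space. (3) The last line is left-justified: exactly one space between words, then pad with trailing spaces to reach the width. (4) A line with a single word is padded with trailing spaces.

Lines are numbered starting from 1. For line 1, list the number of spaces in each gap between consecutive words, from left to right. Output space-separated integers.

Answer: 2 2 2

Derivation:
Line 1: ['is', 'orange', 'bee', 'play'] (min_width=18, slack=3)
Line 2: ['language', 'fruit', 'fast'] (min_width=19, slack=2)
Line 3: ['leaf', 'young', 'string'] (min_width=17, slack=4)
Line 4: ['wolf', 'large', 'bus', 'matrix'] (min_width=21, slack=0)
Line 5: ['we', 'sea', 'water', 'ocean'] (min_width=18, slack=3)
Line 6: ['been', 'butter', 'developer'] (min_width=21, slack=0)
Line 7: ['brown', 'sand', 'code', 'any'] (min_width=19, slack=2)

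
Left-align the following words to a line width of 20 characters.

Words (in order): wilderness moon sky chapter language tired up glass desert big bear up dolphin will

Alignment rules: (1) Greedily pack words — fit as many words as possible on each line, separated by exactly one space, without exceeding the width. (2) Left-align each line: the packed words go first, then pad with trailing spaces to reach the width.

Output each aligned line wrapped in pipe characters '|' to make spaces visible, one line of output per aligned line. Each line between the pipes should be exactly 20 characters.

Line 1: ['wilderness', 'moon', 'sky'] (min_width=19, slack=1)
Line 2: ['chapter', 'language'] (min_width=16, slack=4)
Line 3: ['tired', 'up', 'glass'] (min_width=14, slack=6)
Line 4: ['desert', 'big', 'bear', 'up'] (min_width=18, slack=2)
Line 5: ['dolphin', 'will'] (min_width=12, slack=8)

Answer: |wilderness moon sky |
|chapter language    |
|tired up glass      |
|desert big bear up  |
|dolphin will        |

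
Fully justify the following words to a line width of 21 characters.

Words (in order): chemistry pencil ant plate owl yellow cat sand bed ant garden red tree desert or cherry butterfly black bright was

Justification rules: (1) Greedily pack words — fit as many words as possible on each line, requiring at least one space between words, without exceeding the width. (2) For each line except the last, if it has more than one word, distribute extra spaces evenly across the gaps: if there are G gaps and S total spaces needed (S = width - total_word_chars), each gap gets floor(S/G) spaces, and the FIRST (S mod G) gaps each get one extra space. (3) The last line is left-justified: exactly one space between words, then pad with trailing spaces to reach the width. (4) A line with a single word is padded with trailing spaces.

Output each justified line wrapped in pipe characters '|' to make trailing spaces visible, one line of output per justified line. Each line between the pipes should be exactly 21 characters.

Line 1: ['chemistry', 'pencil', 'ant'] (min_width=20, slack=1)
Line 2: ['plate', 'owl', 'yellow', 'cat'] (min_width=20, slack=1)
Line 3: ['sand', 'bed', 'ant', 'garden'] (min_width=19, slack=2)
Line 4: ['red', 'tree', 'desert', 'or'] (min_width=18, slack=3)
Line 5: ['cherry', 'butterfly'] (min_width=16, slack=5)
Line 6: ['black', 'bright', 'was'] (min_width=16, slack=5)

Answer: |chemistry  pencil ant|
|plate  owl yellow cat|
|sand  bed  ant garden|
|red  tree  desert  or|
|cherry      butterfly|
|black bright was     |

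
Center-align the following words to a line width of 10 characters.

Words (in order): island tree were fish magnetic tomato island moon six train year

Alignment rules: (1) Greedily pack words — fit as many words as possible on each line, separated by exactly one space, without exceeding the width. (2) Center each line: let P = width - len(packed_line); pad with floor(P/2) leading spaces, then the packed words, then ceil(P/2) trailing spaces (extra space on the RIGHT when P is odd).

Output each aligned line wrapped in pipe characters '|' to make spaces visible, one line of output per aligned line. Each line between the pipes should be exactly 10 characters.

Answer: |  island  |
|tree were |
|   fish   |
| magnetic |
|  tomato  |
|  island  |
| moon six |
|train year|

Derivation:
Line 1: ['island'] (min_width=6, slack=4)
Line 2: ['tree', 'were'] (min_width=9, slack=1)
Line 3: ['fish'] (min_width=4, slack=6)
Line 4: ['magnetic'] (min_width=8, slack=2)
Line 5: ['tomato'] (min_width=6, slack=4)
Line 6: ['island'] (min_width=6, slack=4)
Line 7: ['moon', 'six'] (min_width=8, slack=2)
Line 8: ['train', 'year'] (min_width=10, slack=0)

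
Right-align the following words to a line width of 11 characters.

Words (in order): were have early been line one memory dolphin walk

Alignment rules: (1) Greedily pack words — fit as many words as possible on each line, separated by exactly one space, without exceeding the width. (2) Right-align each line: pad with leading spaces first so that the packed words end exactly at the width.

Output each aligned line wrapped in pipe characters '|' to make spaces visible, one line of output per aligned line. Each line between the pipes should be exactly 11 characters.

Line 1: ['were', 'have'] (min_width=9, slack=2)
Line 2: ['early', 'been'] (min_width=10, slack=1)
Line 3: ['line', 'one'] (min_width=8, slack=3)
Line 4: ['memory'] (min_width=6, slack=5)
Line 5: ['dolphin'] (min_width=7, slack=4)
Line 6: ['walk'] (min_width=4, slack=7)

Answer: |  were have|
| early been|
|   line one|
|     memory|
|    dolphin|
|       walk|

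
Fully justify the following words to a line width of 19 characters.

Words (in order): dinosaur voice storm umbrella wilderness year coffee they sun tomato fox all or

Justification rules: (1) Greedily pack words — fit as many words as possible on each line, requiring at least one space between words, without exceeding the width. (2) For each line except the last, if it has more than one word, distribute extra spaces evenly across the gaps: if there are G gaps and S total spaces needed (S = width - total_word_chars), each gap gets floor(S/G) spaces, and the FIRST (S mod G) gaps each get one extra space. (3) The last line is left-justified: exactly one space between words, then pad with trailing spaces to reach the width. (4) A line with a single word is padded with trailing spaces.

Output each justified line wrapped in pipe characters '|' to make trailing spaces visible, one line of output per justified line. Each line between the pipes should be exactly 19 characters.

Line 1: ['dinosaur', 'voice'] (min_width=14, slack=5)
Line 2: ['storm', 'umbrella'] (min_width=14, slack=5)
Line 3: ['wilderness', 'year'] (min_width=15, slack=4)
Line 4: ['coffee', 'they', 'sun'] (min_width=15, slack=4)
Line 5: ['tomato', 'fox', 'all', 'or'] (min_width=17, slack=2)

Answer: |dinosaur      voice|
|storm      umbrella|
|wilderness     year|
|coffee   they   sun|
|tomato fox all or  |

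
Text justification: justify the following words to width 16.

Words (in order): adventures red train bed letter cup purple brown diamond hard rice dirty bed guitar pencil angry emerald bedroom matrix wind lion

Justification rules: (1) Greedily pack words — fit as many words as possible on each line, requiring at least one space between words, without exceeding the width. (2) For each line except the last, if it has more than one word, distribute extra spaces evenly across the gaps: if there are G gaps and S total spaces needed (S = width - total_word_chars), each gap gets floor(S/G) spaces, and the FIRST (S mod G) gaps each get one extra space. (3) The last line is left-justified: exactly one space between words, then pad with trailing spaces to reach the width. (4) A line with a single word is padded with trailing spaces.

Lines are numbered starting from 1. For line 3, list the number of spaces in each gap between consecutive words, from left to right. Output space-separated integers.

Line 1: ['adventures', 'red'] (min_width=14, slack=2)
Line 2: ['train', 'bed', 'letter'] (min_width=16, slack=0)
Line 3: ['cup', 'purple', 'brown'] (min_width=16, slack=0)
Line 4: ['diamond', 'hard'] (min_width=12, slack=4)
Line 5: ['rice', 'dirty', 'bed'] (min_width=14, slack=2)
Line 6: ['guitar', 'pencil'] (min_width=13, slack=3)
Line 7: ['angry', 'emerald'] (min_width=13, slack=3)
Line 8: ['bedroom', 'matrix'] (min_width=14, slack=2)
Line 9: ['wind', 'lion'] (min_width=9, slack=7)

Answer: 1 1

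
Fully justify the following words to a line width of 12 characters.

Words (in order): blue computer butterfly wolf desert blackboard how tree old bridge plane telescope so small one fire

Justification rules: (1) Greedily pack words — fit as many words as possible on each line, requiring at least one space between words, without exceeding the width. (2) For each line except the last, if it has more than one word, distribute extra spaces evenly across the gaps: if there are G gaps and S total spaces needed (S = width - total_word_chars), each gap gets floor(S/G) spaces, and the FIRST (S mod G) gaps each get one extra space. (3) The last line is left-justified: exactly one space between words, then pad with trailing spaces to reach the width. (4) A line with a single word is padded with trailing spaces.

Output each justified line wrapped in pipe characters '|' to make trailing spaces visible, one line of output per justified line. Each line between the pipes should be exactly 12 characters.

Line 1: ['blue'] (min_width=4, slack=8)
Line 2: ['computer'] (min_width=8, slack=4)
Line 3: ['butterfly'] (min_width=9, slack=3)
Line 4: ['wolf', 'desert'] (min_width=11, slack=1)
Line 5: ['blackboard'] (min_width=10, slack=2)
Line 6: ['how', 'tree', 'old'] (min_width=12, slack=0)
Line 7: ['bridge', 'plane'] (min_width=12, slack=0)
Line 8: ['telescope', 'so'] (min_width=12, slack=0)
Line 9: ['small', 'one'] (min_width=9, slack=3)
Line 10: ['fire'] (min_width=4, slack=8)

Answer: |blue        |
|computer    |
|butterfly   |
|wolf  desert|
|blackboard  |
|how tree old|
|bridge plane|
|telescope so|
|small    one|
|fire        |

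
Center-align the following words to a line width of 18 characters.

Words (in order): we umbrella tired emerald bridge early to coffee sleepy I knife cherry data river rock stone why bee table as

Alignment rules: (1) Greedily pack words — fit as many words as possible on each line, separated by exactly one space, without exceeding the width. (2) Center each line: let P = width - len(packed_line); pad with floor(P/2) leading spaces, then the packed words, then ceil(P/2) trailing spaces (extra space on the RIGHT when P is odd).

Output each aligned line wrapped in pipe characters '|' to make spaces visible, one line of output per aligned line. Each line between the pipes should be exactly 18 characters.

Line 1: ['we', 'umbrella', 'tired'] (min_width=17, slack=1)
Line 2: ['emerald', 'bridge'] (min_width=14, slack=4)
Line 3: ['early', 'to', 'coffee'] (min_width=15, slack=3)
Line 4: ['sleepy', 'I', 'knife'] (min_width=14, slack=4)
Line 5: ['cherry', 'data', 'river'] (min_width=17, slack=1)
Line 6: ['rock', 'stone', 'why', 'bee'] (min_width=18, slack=0)
Line 7: ['table', 'as'] (min_width=8, slack=10)

Answer: |we umbrella tired |
|  emerald bridge  |
| early to coffee  |
|  sleepy I knife  |
|cherry data river |
|rock stone why bee|
|     table as     |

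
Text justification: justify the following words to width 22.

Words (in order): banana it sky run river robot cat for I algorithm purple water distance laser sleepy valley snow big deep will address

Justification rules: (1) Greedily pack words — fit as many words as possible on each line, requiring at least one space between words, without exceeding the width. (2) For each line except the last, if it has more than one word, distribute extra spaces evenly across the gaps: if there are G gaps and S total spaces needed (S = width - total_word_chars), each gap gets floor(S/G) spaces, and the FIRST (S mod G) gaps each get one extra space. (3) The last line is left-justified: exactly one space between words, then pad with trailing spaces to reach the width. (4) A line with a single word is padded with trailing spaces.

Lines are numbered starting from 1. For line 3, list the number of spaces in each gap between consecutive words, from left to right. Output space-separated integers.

Line 1: ['banana', 'it', 'sky', 'run'] (min_width=17, slack=5)
Line 2: ['river', 'robot', 'cat', 'for', 'I'] (min_width=21, slack=1)
Line 3: ['algorithm', 'purple', 'water'] (min_width=22, slack=0)
Line 4: ['distance', 'laser', 'sleepy'] (min_width=21, slack=1)
Line 5: ['valley', 'snow', 'big', 'deep'] (min_width=20, slack=2)
Line 6: ['will', 'address'] (min_width=12, slack=10)

Answer: 1 1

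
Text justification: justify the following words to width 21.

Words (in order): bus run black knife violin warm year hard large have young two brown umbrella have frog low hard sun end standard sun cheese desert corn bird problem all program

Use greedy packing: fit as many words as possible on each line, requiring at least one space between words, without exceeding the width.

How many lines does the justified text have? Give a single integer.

Answer: 8

Derivation:
Line 1: ['bus', 'run', 'black', 'knife'] (min_width=19, slack=2)
Line 2: ['violin', 'warm', 'year', 'hard'] (min_width=21, slack=0)
Line 3: ['large', 'have', 'young', 'two'] (min_width=20, slack=1)
Line 4: ['brown', 'umbrella', 'have'] (min_width=19, slack=2)
Line 5: ['frog', 'low', 'hard', 'sun', 'end'] (min_width=21, slack=0)
Line 6: ['standard', 'sun', 'cheese'] (min_width=19, slack=2)
Line 7: ['desert', 'corn', 'bird'] (min_width=16, slack=5)
Line 8: ['problem', 'all', 'program'] (min_width=19, slack=2)
Total lines: 8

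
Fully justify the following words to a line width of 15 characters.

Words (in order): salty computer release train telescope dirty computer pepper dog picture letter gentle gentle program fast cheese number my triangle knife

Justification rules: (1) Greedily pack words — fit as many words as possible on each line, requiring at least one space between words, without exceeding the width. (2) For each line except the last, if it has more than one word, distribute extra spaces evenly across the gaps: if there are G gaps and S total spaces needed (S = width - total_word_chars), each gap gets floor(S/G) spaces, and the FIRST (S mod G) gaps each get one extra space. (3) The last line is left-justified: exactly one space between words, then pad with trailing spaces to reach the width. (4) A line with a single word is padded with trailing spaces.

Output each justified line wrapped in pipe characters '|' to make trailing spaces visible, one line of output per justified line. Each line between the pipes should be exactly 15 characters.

Answer: |salty  computer|
|release   train|
|telescope dirty|
|computer pepper|
|dog     picture|
|letter   gentle|
|gentle  program|
|fast     cheese|
|number       my|
|triangle knife |

Derivation:
Line 1: ['salty', 'computer'] (min_width=14, slack=1)
Line 2: ['release', 'train'] (min_width=13, slack=2)
Line 3: ['telescope', 'dirty'] (min_width=15, slack=0)
Line 4: ['computer', 'pepper'] (min_width=15, slack=0)
Line 5: ['dog', 'picture'] (min_width=11, slack=4)
Line 6: ['letter', 'gentle'] (min_width=13, slack=2)
Line 7: ['gentle', 'program'] (min_width=14, slack=1)
Line 8: ['fast', 'cheese'] (min_width=11, slack=4)
Line 9: ['number', 'my'] (min_width=9, slack=6)
Line 10: ['triangle', 'knife'] (min_width=14, slack=1)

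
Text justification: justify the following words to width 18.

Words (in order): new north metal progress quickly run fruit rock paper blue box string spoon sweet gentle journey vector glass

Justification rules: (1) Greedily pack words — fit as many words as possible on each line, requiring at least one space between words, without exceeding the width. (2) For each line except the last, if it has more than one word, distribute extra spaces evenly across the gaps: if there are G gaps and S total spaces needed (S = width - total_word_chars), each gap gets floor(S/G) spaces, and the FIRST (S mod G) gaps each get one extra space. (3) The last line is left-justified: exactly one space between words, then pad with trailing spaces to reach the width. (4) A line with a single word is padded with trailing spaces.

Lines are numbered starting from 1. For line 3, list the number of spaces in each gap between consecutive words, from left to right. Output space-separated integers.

Line 1: ['new', 'north', 'metal'] (min_width=15, slack=3)
Line 2: ['progress', 'quickly'] (min_width=16, slack=2)
Line 3: ['run', 'fruit', 'rock'] (min_width=14, slack=4)
Line 4: ['paper', 'blue', 'box'] (min_width=14, slack=4)
Line 5: ['string', 'spoon', 'sweet'] (min_width=18, slack=0)
Line 6: ['gentle', 'journey'] (min_width=14, slack=4)
Line 7: ['vector', 'glass'] (min_width=12, slack=6)

Answer: 3 3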